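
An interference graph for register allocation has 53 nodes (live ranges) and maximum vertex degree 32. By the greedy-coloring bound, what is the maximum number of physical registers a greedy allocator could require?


Greedy coloring never needs more than (max_degree + 1) colors: when coloring a vertex, at most max_degree neighbors are already colored.
Upper bound = 32 + 1 = 33

33


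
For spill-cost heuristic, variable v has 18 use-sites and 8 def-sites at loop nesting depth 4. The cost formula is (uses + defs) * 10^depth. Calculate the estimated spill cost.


uses + defs = 18 + 8 = 26
10^4 = 10000
Spill cost = 26 * 10000 = 260000

260000


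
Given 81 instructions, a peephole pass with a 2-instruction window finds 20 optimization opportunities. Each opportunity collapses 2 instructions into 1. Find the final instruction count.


Each match removes 1 instructions.
Total removed = 20 * 1 = 20
Remaining = 81 - 20 = 61

61


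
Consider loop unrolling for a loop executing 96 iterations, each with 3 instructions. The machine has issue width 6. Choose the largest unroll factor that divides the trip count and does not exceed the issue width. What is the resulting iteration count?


Largest divisor of 96 <= 6 is 6
New iterations = 96 / 6 = 16

16


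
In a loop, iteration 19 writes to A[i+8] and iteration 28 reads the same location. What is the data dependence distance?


Distance = read iteration - write iteration
= 28 - 19 = 9

9


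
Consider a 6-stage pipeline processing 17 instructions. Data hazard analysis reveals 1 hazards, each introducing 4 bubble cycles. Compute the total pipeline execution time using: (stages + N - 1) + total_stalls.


Base cycles = 6 + 17 - 1 = 22
Total stalls = 1 * 4 = 4
Total = 22 + 4 = 26

26


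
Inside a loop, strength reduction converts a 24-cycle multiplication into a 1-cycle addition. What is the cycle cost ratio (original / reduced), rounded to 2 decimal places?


Ratio = mult_cost / add_cost = 24 / 1 = 24.0

24.0


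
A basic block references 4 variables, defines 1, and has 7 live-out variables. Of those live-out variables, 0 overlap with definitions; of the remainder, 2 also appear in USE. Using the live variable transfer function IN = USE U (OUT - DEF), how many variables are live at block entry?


OUT - DEF: 7 - 0 = 7
|IN| = |USE| + |OUT - DEF| - |USE ∩ (OUT - DEF)| = 4 + 7 - 2 = 9

9


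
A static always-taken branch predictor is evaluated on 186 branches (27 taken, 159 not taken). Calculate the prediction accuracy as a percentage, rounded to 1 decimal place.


Predictor: always-taken
Correct predictions = 27
Accuracy = 27 / 186 * 100 = 14.5%

14.5


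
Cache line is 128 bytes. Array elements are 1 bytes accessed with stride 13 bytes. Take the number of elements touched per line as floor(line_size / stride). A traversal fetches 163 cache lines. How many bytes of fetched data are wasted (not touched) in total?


Elements per line = floor(128 / 13) = 9
Bytes used per line = 9 * 1 = 9
Wasted per line = 128 - 9 = 119
Total wasted = 119 * 163 = 19397

19397


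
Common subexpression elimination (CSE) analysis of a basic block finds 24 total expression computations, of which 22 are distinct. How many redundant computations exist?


CSE count = total expressions - unique expressions
= 24 - 22 = 2

2


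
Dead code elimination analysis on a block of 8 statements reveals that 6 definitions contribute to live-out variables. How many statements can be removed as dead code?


Dead code = total statements - live definitions
= 8 - 6 = 2

2


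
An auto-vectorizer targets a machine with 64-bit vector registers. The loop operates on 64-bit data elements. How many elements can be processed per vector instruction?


Width = SIMD bits / data type bits
= 64 / 64 = 1

1


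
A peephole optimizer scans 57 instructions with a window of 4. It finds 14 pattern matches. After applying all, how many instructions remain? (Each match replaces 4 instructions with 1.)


Each match removes 3 instructions.
Total removed = 14 * 3 = 42
Remaining = 57 - 42 = 15

15


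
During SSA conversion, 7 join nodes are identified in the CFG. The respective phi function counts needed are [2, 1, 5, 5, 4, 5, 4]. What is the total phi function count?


Total phi functions = sum of phi functions at each join node
= 2 + 1 + 5 + 5 + 4 + 5 + 4 = 26

26


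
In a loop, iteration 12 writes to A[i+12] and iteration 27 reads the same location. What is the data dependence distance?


Distance = read iteration - write iteration
= 27 - 12 = 15

15


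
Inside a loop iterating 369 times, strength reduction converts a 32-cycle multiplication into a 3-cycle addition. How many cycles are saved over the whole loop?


Per-iteration saving = 32 - 3 = 29
Total saved = 369 * 29 = 10701

10701


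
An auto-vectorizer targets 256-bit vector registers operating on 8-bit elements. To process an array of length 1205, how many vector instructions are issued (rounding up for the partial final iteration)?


Width = 256 / 8 = 32 elements per vector op
Iterations = ceil(1205 / 32) = 38

38


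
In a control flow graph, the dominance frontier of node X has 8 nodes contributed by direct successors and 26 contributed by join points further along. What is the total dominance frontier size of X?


DF(X) = direct successor contributions + join point contributions
= 8 + 26 = 34

34


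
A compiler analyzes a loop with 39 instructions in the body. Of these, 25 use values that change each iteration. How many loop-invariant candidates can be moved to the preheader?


Invariant candidates = total - loop-dependent
= 39 - 25 = 14

14


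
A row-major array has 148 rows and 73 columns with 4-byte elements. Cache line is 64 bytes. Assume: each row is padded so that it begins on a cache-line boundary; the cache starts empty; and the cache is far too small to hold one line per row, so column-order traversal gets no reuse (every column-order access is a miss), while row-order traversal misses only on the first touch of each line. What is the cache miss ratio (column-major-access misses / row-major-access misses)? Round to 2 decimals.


Each row occupies 73 * 4 = 292 bytes and starts on a line boundary, so it spans ceil(292 / 64) = 5 cache lines.
Row-major traversal misses (one per line touched): 148 * ceil(73 * 4 / 64) = 740
Column-major traversal misses (no reuse, every access misses): 148 * 73 = 10804
Ratio = 10804 / 740 = 14.6

14.6


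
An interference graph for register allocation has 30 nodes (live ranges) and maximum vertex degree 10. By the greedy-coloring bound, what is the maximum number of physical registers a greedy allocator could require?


Greedy coloring never needs more than (max_degree + 1) colors: when coloring a vertex, at most max_degree neighbors are already colored.
Upper bound = 10 + 1 = 11

11


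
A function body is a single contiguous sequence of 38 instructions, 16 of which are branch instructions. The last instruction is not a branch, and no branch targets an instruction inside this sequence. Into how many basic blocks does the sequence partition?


With no in-sequence branch targets, the leaders are the first instruction plus the instruction after each branch.
Number of basic blocks = branches + 1
= 16 + 1 = 17

17


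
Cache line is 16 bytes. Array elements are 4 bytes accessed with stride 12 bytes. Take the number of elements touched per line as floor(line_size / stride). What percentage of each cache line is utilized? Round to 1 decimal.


Elements per cache line = floor(16 / 12) = 1
Bytes used = 1 * 4 = 4
Utilization = 4 / 16 * 100 = 25.0%

25.0


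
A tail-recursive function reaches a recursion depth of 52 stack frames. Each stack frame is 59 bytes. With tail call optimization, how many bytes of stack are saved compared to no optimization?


Without TCO: 52 * 59 = 3068 bytes
With TCO: reuse 1 frame = 59 bytes
Savings = 3068 - 59 = 3009

3009


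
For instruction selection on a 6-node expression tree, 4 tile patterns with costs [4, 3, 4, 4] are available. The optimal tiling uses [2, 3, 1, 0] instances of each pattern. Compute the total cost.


Total cost = sum(count_i * cost_i)
= 2*4 + 3*3 + 1*4 + 0*4
= 21

21


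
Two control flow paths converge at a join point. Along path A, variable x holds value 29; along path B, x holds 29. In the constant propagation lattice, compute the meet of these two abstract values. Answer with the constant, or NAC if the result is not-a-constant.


Meet operation: if both paths give the same constant, result is that constant; if they differ, result is NAC (not-a-constant).
Path A: 29, Path B: 29 -> equal
Result: constant -> 29

29


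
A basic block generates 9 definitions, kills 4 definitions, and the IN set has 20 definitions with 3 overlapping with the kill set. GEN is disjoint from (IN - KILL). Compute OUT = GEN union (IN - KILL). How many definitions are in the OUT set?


IN - KILL: 20 - 3 = 17 surviving definitions
OUT = GEN + surviving = 9 + 17 = 26

26


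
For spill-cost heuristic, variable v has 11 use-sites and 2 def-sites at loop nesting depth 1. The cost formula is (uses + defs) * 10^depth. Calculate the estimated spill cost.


uses + defs = 11 + 2 = 13
10^1 = 10
Spill cost = 13 * 10 = 130

130


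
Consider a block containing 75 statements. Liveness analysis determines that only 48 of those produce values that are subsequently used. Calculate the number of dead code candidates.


Dead code = total statements - live definitions
= 75 - 48 = 27

27


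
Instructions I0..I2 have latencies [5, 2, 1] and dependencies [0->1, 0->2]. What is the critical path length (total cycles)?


Compute longest path through dependency graph: dist(Ik) = max over predecessors of dist + latency(Ik).
dist(I0) = latency 5 = 5
dist(I1) = dist(I0) + 2 = 5 + 2 = 7
dist(I2) = dist(I0) + 1 = 5 + 1 = 6
Critical path = max dist = 7

7


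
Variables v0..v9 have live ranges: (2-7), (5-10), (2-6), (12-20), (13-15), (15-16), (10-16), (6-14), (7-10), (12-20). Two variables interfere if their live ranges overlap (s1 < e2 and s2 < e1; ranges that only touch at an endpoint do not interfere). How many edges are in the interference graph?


Check all pairs for overlapping intervals.
Two intervals (s1,e1) and (s2,e2) overlap if s1 < e2 and s2 < e1.
v0 (2-7) vs v1..v9: overlaps v1, v2, v7 -> 3
v1 (5-10) vs v2..v9: overlaps v2, v7, v8 -> 3
v2 (2-6) vs v3..v9: overlaps none -> 0
v3 (12-20) vs v4..v9: overlaps v4, v5, v6, v7, v9 -> 5
v4 (13-15) vs v5..v9: overlaps v6, v7, v9 -> 3
v5 (15-16) vs v6..v9: overlaps v6, v9 -> 2
v6 (10-16) vs v7..v9: overlaps v7, v9 -> 2
v7 (6-14) vs v8..v9: overlaps v8, v9 -> 2
v8 (7-10) vs v9: overlaps none -> 0
Total overlapping pairs = 3 + 3 + 0 + 5 + 3 + 2 + 2 + 2 + 0 = 20

20


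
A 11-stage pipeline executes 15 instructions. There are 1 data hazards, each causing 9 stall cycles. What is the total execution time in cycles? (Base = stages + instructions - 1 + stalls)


Base cycles = 11 + 15 - 1 = 25
Total stalls = 1 * 9 = 9
Total = 25 + 9 = 34

34


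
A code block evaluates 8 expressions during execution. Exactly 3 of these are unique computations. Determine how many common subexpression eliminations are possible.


CSE count = total expressions - unique expressions
= 8 - 3 = 5

5


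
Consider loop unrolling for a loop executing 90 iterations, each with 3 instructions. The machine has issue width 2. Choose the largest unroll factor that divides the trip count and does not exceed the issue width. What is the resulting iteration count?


Largest divisor of 90 <= 2 is 2
New iterations = 90 / 2 = 45

45


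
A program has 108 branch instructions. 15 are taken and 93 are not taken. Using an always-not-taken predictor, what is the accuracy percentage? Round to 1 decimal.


Predictor: always-not-taken
Correct predictions = 93
Accuracy = 93 / 108 * 100 = 86.1%

86.1


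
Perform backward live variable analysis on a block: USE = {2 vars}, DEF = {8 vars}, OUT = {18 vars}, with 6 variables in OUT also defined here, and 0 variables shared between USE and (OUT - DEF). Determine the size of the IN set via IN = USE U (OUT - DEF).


OUT - DEF: 18 - 6 = 12
|IN| = |USE| + |OUT - DEF| - |USE ∩ (OUT - DEF)| = 2 + 12 - 0 = 14

14


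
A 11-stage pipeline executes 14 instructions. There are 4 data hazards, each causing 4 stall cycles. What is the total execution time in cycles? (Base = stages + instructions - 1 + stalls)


Base cycles = 11 + 14 - 1 = 24
Total stalls = 4 * 4 = 16
Total = 24 + 16 = 40

40


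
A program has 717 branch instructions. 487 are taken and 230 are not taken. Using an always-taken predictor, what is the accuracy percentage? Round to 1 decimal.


Predictor: always-taken
Correct predictions = 487
Accuracy = 487 / 717 * 100 = 67.9%

67.9


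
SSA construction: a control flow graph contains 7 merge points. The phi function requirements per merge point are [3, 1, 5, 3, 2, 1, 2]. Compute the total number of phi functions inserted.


Total phi functions = sum of phi functions at each join node
= 3 + 1 + 5 + 3 + 2 + 1 + 2 = 17

17


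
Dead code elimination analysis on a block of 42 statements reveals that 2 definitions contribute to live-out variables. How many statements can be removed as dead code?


Dead code = total statements - live definitions
= 42 - 2 = 40

40


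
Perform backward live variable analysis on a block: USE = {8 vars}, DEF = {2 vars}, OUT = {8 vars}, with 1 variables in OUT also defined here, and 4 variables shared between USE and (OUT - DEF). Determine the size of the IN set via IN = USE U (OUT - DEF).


OUT - DEF: 8 - 1 = 7
|IN| = |USE| + |OUT - DEF| - |USE ∩ (OUT - DEF)| = 8 + 7 - 4 = 11

11


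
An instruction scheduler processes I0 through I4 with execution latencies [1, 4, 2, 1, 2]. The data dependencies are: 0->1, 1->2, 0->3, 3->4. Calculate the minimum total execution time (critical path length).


Compute longest path through dependency graph: dist(Ik) = max over predecessors of dist + latency(Ik).
dist(I0) = latency 1 = 1
dist(I1) = dist(I0) + 4 = 1 + 4 = 5
dist(I2) = dist(I1) + 2 = 5 + 2 = 7
dist(I3) = dist(I0) + 1 = 1 + 1 = 2
dist(I4) = dist(I3) + 2 = 2 + 2 = 4
Critical path = max dist = 7

7


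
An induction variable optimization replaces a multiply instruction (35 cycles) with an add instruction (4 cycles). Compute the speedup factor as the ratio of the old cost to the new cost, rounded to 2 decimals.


Ratio = mult_cost / add_cost = 35 / 4 = 8.75

8.75


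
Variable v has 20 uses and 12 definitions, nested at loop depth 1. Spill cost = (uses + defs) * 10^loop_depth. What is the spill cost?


uses + defs = 20 + 12 = 32
10^1 = 10
Spill cost = 32 * 10 = 320

320


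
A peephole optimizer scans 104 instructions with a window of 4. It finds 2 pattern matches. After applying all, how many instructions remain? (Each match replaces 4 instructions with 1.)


Each match removes 3 instructions.
Total removed = 2 * 3 = 6
Remaining = 104 - 6 = 98

98


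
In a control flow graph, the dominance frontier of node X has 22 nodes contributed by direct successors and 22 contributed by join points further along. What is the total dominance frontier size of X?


DF(X) = direct successor contributions + join point contributions
= 22 + 22 = 44

44


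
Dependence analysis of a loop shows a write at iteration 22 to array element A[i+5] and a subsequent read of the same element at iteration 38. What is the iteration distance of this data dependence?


Distance = read iteration - write iteration
= 38 - 22 = 16

16


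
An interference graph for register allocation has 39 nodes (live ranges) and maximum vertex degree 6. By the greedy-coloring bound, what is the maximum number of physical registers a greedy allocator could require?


Greedy coloring never needs more than (max_degree + 1) colors: when coloring a vertex, at most max_degree neighbors are already colored.
Upper bound = 6 + 1 = 7

7


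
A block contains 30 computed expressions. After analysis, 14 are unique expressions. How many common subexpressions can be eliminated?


CSE count = total expressions - unique expressions
= 30 - 14 = 16

16


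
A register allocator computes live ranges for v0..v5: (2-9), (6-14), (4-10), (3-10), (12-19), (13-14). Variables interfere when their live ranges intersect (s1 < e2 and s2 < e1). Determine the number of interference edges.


Check all pairs for overlapping intervals.
Two intervals (s1,e1) and (s2,e2) overlap if s1 < e2 and s2 < e1.
v0 (2-9) vs v1..v5: overlaps v1, v2, v3 -> 3
v1 (6-14) vs v2..v5: overlaps v2, v3, v4, v5 -> 4
v2 (4-10) vs v3..v5: overlaps v3 -> 1
v3 (3-10) vs v4..v5: overlaps none -> 0
v4 (12-19) vs v5: overlaps v5 -> 1
Total overlapping pairs = 3 + 4 + 1 + 0 + 1 = 9

9


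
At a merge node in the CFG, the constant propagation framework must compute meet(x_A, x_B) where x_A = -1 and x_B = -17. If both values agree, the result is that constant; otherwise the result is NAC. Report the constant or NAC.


Meet operation: if both paths give the same constant, result is that constant; if they differ, result is NAC (not-a-constant).
Path A: -1, Path B: -17 -> differ
Result: not-a-constant -> NAC

NAC


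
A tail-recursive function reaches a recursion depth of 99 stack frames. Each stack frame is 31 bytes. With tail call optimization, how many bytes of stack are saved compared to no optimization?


Without TCO: 99 * 31 = 3069 bytes
With TCO: reuse 1 frame = 31 bytes
Savings = 3069 - 31 = 3038

3038


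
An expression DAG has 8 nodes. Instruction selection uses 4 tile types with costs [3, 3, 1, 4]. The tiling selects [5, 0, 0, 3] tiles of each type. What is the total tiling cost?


Total cost = sum(count_i * cost_i)
= 5*3 + 0*3 + 0*1 + 3*4
= 27

27


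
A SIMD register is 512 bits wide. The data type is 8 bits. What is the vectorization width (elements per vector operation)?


Width = SIMD bits / data type bits
= 512 / 8 = 64

64


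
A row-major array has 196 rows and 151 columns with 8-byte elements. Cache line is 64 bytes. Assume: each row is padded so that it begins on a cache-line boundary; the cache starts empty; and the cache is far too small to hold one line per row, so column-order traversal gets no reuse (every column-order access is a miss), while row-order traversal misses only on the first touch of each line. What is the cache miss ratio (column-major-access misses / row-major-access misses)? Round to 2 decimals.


Each row occupies 151 * 8 = 1208 bytes and starts on a line boundary, so it spans ceil(1208 / 64) = 19 cache lines.
Row-major traversal misses (one per line touched): 196 * ceil(151 * 8 / 64) = 3724
Column-major traversal misses (no reuse, every access misses): 196 * 151 = 29596
Ratio = 29596 / 3724 = 7.95

7.95


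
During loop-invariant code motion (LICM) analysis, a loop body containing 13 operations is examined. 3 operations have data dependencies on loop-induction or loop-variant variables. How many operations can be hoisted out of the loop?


Invariant candidates = total - loop-dependent
= 13 - 3 = 10

10


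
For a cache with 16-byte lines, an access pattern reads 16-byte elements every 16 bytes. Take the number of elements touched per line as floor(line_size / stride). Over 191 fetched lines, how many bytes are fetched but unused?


Elements per line = floor(16 / 16) = 1
Bytes used per line = 1 * 16 = 16
Wasted per line = 16 - 16 = 0
Total wasted = 0 * 191 = 0

0


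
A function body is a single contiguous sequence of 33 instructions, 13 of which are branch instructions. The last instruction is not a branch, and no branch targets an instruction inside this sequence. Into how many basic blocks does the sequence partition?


With no in-sequence branch targets, the leaders are the first instruction plus the instruction after each branch.
Number of basic blocks = branches + 1
= 13 + 1 = 14

14


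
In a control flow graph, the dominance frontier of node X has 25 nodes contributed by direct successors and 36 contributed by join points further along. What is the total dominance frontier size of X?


DF(X) = direct successor contributions + join point contributions
= 25 + 36 = 61

61


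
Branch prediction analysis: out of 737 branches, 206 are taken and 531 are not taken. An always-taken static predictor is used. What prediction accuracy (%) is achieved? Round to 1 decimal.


Predictor: always-taken
Correct predictions = 206
Accuracy = 206 / 737 * 100 = 28.0%

28.0


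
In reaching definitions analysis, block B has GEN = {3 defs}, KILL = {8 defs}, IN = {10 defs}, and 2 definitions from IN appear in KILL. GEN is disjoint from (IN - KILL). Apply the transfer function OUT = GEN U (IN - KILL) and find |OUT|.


IN - KILL: 10 - 2 = 8 surviving definitions
OUT = GEN + surviving = 3 + 8 = 11

11


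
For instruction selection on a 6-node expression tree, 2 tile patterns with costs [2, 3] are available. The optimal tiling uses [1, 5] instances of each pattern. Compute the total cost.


Total cost = sum(count_i * cost_i)
= 1*2 + 5*3
= 17

17


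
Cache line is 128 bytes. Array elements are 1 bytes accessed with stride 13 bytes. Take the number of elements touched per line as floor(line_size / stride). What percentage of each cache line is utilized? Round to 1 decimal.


Elements per cache line = floor(128 / 13) = 9
Bytes used = 9 * 1 = 9
Utilization = 9 / 128 * 100 = 7.0%

7.0


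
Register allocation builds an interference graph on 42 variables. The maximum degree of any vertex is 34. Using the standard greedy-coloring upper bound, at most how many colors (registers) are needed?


Greedy coloring never needs more than (max_degree + 1) colors: when coloring a vertex, at most max_degree neighbors are already colored.
Upper bound = 34 + 1 = 35

35


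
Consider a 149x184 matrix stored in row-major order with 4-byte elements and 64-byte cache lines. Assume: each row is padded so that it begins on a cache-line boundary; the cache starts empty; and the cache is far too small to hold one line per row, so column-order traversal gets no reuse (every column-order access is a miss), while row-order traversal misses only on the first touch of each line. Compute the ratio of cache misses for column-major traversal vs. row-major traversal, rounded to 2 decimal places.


Each row occupies 184 * 4 = 736 bytes and starts on a line boundary, so it spans ceil(736 / 64) = 12 cache lines.
Row-major traversal misses (one per line touched): 149 * ceil(184 * 4 / 64) = 1788
Column-major traversal misses (no reuse, every access misses): 149 * 184 = 27416
Ratio = 27416 / 1788 = 15.33

15.33


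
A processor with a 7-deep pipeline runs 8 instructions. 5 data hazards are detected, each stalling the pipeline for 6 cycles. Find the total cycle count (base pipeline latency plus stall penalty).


Base cycles = 7 + 8 - 1 = 14
Total stalls = 5 * 6 = 30
Total = 14 + 30 = 44

44


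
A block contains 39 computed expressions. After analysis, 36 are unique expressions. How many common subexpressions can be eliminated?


CSE count = total expressions - unique expressions
= 39 - 36 = 3

3


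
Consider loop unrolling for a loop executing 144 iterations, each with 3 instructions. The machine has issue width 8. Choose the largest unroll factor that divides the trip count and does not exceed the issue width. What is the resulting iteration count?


Largest divisor of 144 <= 8 is 8
New iterations = 144 / 8 = 18

18


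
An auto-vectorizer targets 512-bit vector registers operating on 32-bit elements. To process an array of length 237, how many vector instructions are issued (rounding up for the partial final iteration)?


Width = 512 / 32 = 16 elements per vector op
Iterations = ceil(237 / 16) = 15

15


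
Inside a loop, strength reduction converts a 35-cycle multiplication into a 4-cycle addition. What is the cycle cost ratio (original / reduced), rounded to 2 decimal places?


Ratio = mult_cost / add_cost = 35 / 4 = 8.75

8.75


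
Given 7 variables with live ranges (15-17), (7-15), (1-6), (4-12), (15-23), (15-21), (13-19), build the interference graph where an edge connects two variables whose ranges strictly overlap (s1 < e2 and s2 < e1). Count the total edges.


Check all pairs for overlapping intervals.
Two intervals (s1,e1) and (s2,e2) overlap if s1 < e2 and s2 < e1.
v0 (15-17) vs v1..v6: overlaps v4, v5, v6 -> 3
v1 (7-15) vs v2..v6: overlaps v3, v6 -> 2
v2 (1-6) vs v3..v6: overlaps v3 -> 1
v3 (4-12) vs v4..v6: overlaps none -> 0
v4 (15-23) vs v5..v6: overlaps v5, v6 -> 2
v5 (15-21) vs v6: overlaps v6 -> 1
Total overlapping pairs = 3 + 2 + 1 + 0 + 2 + 1 = 9

9


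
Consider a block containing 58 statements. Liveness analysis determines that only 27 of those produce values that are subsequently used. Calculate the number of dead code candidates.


Dead code = total statements - live definitions
= 58 - 27 = 31

31


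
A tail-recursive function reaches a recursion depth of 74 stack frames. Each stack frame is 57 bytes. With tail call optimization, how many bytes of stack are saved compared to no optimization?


Without TCO: 74 * 57 = 4218 bytes
With TCO: reuse 1 frame = 57 bytes
Savings = 4218 - 57 = 4161

4161


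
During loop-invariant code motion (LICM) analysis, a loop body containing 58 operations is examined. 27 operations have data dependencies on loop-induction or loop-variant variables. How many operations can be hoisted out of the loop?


Invariant candidates = total - loop-dependent
= 58 - 27 = 31

31


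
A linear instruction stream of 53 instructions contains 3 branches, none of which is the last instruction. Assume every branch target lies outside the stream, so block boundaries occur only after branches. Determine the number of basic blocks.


With no in-sequence branch targets, the leaders are the first instruction plus the instruction after each branch.
Number of basic blocks = branches + 1
= 3 + 1 = 4

4


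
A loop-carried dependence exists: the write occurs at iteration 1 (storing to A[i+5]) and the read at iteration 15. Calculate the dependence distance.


Distance = read iteration - write iteration
= 15 - 1 = 14

14


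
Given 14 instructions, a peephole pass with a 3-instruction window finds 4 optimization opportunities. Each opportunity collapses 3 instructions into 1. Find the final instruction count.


Each match removes 2 instructions.
Total removed = 4 * 2 = 8
Remaining = 14 - 8 = 6

6


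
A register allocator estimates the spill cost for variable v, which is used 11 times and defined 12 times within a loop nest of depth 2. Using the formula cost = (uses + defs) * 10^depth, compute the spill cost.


uses + defs = 11 + 12 = 23
10^2 = 100
Spill cost = 23 * 100 = 2300

2300


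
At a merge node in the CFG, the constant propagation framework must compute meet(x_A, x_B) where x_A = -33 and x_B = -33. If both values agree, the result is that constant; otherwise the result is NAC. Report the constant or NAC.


Meet operation: if both paths give the same constant, result is that constant; if they differ, result is NAC (not-a-constant).
Path A: -33, Path B: -33 -> equal
Result: constant -> -33

-33


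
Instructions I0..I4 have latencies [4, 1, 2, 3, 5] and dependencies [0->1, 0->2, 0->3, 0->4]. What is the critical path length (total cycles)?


Compute longest path through dependency graph: dist(Ik) = max over predecessors of dist + latency(Ik).
dist(I0) = latency 4 = 4
dist(I1) = dist(I0) + 1 = 4 + 1 = 5
dist(I2) = dist(I0) + 2 = 4 + 2 = 6
dist(I3) = dist(I0) + 3 = 4 + 3 = 7
dist(I4) = dist(I0) + 5 = 4 + 5 = 9
Critical path = max dist = 9

9


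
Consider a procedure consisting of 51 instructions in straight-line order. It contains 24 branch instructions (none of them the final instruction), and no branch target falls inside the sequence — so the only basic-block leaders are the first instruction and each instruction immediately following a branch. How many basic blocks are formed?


With no in-sequence branch targets, the leaders are the first instruction plus the instruction after each branch.
Number of basic blocks = branches + 1
= 24 + 1 = 25

25


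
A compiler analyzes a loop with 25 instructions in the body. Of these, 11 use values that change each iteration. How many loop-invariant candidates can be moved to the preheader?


Invariant candidates = total - loop-dependent
= 25 - 11 = 14

14


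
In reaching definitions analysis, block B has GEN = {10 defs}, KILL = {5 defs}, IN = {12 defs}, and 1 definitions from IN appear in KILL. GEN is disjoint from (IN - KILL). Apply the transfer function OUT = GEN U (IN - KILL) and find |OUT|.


IN - KILL: 12 - 1 = 11 surviving definitions
OUT = GEN + surviving = 10 + 11 = 21

21


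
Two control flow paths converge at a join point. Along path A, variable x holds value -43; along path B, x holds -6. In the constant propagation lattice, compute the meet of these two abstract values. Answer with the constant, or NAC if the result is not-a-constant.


Meet operation: if both paths give the same constant, result is that constant; if they differ, result is NAC (not-a-constant).
Path A: -43, Path B: -6 -> differ
Result: not-a-constant -> NAC

NAC


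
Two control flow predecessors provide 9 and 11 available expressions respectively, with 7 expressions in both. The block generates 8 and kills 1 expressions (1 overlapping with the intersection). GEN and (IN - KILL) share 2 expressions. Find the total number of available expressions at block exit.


IN = intersection of predecessors = 7
IN - KILL = 7 - 1 = 6
|OUT| = |GEN| + |IN - KILL| - |GEN ∩ (IN - KILL)| = 8 + 6 - 2 = 12

12


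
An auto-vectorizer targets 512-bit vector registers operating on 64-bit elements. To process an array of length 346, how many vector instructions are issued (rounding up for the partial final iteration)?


Width = 512 / 64 = 8 elements per vector op
Iterations = ceil(346 / 8) = 44

44


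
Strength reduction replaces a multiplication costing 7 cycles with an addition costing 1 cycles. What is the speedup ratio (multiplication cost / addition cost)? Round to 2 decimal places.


Ratio = mult_cost / add_cost = 7 / 1 = 7.0

7.0


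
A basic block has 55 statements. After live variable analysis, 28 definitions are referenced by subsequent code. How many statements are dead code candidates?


Dead code = total statements - live definitions
= 55 - 28 = 27

27


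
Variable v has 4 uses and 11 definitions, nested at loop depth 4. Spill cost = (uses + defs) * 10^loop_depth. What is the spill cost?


uses + defs = 4 + 11 = 15
10^4 = 10000
Spill cost = 15 * 10000 = 150000

150000


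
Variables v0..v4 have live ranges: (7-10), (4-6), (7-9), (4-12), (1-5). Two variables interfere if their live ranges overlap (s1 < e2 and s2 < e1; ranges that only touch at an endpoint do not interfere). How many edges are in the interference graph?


Check all pairs for overlapping intervals.
Two intervals (s1,e1) and (s2,e2) overlap if s1 < e2 and s2 < e1.
v0 (7-10) vs v1..v4: overlaps v2, v3 -> 2
v1 (4-6) vs v2..v4: overlaps v3, v4 -> 2
v2 (7-9) vs v3..v4: overlaps v3 -> 1
v3 (4-12) vs v4: overlaps v4 -> 1
Total overlapping pairs = 2 + 2 + 1 + 1 = 6

6


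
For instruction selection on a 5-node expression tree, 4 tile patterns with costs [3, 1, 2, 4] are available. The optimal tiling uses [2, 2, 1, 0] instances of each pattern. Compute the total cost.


Total cost = sum(count_i * cost_i)
= 2*3 + 2*1 + 1*2 + 0*4
= 10

10


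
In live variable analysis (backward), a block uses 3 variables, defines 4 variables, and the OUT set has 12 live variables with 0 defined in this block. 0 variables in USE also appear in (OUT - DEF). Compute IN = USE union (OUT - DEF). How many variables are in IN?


OUT - DEF: 12 - 0 = 12
|IN| = |USE| + |OUT - DEF| - |USE ∩ (OUT - DEF)| = 3 + 12 - 0 = 15

15


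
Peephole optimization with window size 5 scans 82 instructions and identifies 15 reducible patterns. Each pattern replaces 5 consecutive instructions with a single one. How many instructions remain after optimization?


Each match removes 4 instructions.
Total removed = 15 * 4 = 60
Remaining = 82 - 60 = 22

22


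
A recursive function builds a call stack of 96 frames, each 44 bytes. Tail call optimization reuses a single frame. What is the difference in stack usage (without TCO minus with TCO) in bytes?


Without TCO: 96 * 44 = 4224 bytes
With TCO: reuse 1 frame = 44 bytes
Savings = 4224 - 44 = 4180

4180


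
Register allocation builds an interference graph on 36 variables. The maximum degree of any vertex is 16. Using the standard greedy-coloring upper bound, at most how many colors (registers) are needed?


Greedy coloring never needs more than (max_degree + 1) colors: when coloring a vertex, at most max_degree neighbors are already colored.
Upper bound = 16 + 1 = 17

17


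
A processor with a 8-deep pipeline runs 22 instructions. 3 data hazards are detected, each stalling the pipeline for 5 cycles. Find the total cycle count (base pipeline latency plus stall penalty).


Base cycles = 8 + 22 - 1 = 29
Total stalls = 3 * 5 = 15
Total = 29 + 15 = 44

44


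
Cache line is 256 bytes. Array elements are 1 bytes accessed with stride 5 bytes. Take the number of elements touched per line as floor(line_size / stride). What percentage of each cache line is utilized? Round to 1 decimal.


Elements per cache line = floor(256 / 5) = 51
Bytes used = 51 * 1 = 51
Utilization = 51 / 256 * 100 = 19.9%

19.9


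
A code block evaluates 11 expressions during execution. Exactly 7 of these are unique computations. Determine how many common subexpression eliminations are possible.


CSE count = total expressions - unique expressions
= 11 - 7 = 4

4


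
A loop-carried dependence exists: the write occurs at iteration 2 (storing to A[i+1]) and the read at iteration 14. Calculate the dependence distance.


Distance = read iteration - write iteration
= 14 - 2 = 12

12


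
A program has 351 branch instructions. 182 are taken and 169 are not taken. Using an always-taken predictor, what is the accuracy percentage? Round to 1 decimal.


Predictor: always-taken
Correct predictions = 182
Accuracy = 182 / 351 * 100 = 51.9%

51.9


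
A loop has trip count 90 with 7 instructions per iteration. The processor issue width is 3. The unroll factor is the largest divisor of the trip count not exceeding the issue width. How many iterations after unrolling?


Largest divisor of 90 <= 3 is 3
New iterations = 90 / 3 = 30

30


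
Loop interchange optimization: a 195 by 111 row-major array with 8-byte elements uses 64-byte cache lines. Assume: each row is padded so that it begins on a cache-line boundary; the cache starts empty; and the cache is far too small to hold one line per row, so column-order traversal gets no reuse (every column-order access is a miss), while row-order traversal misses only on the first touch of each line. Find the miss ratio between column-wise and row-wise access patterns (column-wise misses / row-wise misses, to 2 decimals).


Each row occupies 111 * 8 = 888 bytes and starts on a line boundary, so it spans ceil(888 / 64) = 14 cache lines.
Row-major traversal misses (one per line touched): 195 * ceil(111 * 8 / 64) = 2730
Column-major traversal misses (no reuse, every access misses): 195 * 111 = 21645
Ratio = 21645 / 2730 = 7.93

7.93


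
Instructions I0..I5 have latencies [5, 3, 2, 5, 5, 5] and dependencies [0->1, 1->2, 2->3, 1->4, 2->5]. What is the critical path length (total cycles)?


Compute longest path through dependency graph: dist(Ik) = max over predecessors of dist + latency(Ik).
dist(I0) = latency 5 = 5
dist(I1) = dist(I0) + 3 = 5 + 3 = 8
dist(I2) = dist(I1) + 2 = 8 + 2 = 10
dist(I3) = dist(I2) + 5 = 10 + 5 = 15
dist(I4) = dist(I1) + 5 = 8 + 5 = 13
dist(I5) = dist(I2) + 5 = 10 + 5 = 15
Critical path = max dist = 15

15


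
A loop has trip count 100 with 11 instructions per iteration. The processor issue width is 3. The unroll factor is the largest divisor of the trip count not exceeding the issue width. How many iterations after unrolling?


Largest divisor of 100 <= 3 is 2
New iterations = 100 / 2 = 50

50


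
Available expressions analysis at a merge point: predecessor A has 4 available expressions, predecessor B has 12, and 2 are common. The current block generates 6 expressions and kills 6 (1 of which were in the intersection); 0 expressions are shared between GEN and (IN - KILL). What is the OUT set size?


IN = intersection of predecessors = 2
IN - KILL = 2 - 1 = 1
|OUT| = |GEN| + |IN - KILL| - |GEN ∩ (IN - KILL)| = 6 + 1 - 0 = 7

7


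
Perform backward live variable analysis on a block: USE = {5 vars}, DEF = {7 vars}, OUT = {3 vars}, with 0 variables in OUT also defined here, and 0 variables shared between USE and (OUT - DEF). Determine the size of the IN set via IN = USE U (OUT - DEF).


OUT - DEF: 3 - 0 = 3
|IN| = |USE| + |OUT - DEF| - |USE ∩ (OUT - DEF)| = 5 + 3 - 0 = 8

8


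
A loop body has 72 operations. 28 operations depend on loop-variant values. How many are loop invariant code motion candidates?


Invariant candidates = total - loop-dependent
= 72 - 28 = 44

44


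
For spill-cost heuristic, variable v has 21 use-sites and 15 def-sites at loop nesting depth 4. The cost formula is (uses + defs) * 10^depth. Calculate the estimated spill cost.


uses + defs = 21 + 15 = 36
10^4 = 10000
Spill cost = 36 * 10000 = 360000

360000


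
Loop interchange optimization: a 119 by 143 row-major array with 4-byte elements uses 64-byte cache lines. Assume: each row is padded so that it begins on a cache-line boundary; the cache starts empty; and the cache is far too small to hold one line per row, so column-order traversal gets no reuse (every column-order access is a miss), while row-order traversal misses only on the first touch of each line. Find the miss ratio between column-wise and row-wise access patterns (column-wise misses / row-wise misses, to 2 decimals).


Each row occupies 143 * 4 = 572 bytes and starts on a line boundary, so it spans ceil(572 / 64) = 9 cache lines.
Row-major traversal misses (one per line touched): 119 * ceil(143 * 4 / 64) = 1071
Column-major traversal misses (no reuse, every access misses): 119 * 143 = 17017
Ratio = 17017 / 1071 = 15.89

15.89


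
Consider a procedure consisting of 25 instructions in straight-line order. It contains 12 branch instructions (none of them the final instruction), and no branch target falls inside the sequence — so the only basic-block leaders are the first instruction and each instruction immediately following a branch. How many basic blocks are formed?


With no in-sequence branch targets, the leaders are the first instruction plus the instruction after each branch.
Number of basic blocks = branches + 1
= 12 + 1 = 13

13


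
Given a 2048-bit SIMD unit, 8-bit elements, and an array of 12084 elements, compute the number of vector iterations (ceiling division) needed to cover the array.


Width = 2048 / 8 = 256 elements per vector op
Iterations = ceil(12084 / 256) = 48

48


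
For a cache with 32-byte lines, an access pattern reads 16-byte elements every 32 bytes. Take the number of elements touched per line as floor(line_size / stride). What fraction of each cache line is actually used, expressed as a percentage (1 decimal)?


Elements per cache line = floor(32 / 32) = 1
Bytes used = 1 * 16 = 16
Utilization = 16 / 32 * 100 = 50.0%

50.0


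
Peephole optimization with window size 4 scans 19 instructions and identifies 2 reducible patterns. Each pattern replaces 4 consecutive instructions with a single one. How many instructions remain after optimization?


Each match removes 3 instructions.
Total removed = 2 * 3 = 6
Remaining = 19 - 6 = 13

13
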